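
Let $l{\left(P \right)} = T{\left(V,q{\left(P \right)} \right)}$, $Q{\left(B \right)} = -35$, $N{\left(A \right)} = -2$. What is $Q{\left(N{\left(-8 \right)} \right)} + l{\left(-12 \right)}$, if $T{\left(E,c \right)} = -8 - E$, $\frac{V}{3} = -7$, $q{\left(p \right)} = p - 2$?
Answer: $-22$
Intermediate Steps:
$q{\left(p \right)} = -2 + p$
$V = -21$ ($V = 3 \left(-7\right) = -21$)
$l{\left(P \right)} = 13$ ($l{\left(P \right)} = -8 - -21 = -8 + 21 = 13$)
$Q{\left(N{\left(-8 \right)} \right)} + l{\left(-12 \right)} = -35 + 13 = -22$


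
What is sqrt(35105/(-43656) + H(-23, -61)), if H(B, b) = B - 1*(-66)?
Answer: sqrt(69566478)/1284 ≈ 6.4958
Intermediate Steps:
H(B, b) = 66 + B (H(B, b) = B + 66 = 66 + B)
sqrt(35105/(-43656) + H(-23, -61)) = sqrt(35105/(-43656) + (66 - 23)) = sqrt(35105*(-1/43656) + 43) = sqrt(-2065/2568 + 43) = sqrt(108359/2568) = sqrt(69566478)/1284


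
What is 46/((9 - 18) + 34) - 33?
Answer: -779/25 ≈ -31.160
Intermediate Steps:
46/((9 - 18) + 34) - 33 = 46/(-9 + 34) - 33 = 46/25 - 33 = -779/25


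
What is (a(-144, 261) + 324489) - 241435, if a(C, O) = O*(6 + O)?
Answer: 152741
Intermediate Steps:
(a(-144, 261) + 324489) - 241435 = (261*(6 + 261) + 324489) - 241435 = (261*267 + 324489) - 241435 = (69687 + 324489) - 241435 = 394176 - 241435 = 152741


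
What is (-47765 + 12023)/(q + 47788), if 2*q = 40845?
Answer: -71484/136421 ≈ -0.52400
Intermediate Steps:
q = 40845/2 (q = (½)*40845 = 40845/2 ≈ 20423.)
(-47765 + 12023)/(q + 47788) = (-47765 + 12023)/(40845/2 + 47788) = -35742/136421/2 = -35742*2/136421 = -71484/136421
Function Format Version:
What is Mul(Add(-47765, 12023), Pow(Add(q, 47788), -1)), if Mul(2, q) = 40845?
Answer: Rational(-71484, 136421) ≈ -0.52400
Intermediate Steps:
q = Rational(40845, 2) (q = Mul(Rational(1, 2), 40845) = Rational(40845, 2) ≈ 20423.)
Mul(Add(-47765, 12023), Pow(Add(q, 47788), -1)) = Mul(Add(-47765, 12023), Pow(Add(Rational(40845, 2), 47788), -1)) = Mul(-35742, Pow(Rational(136421, 2), -1)) = Mul(-35742, Rational(2, 136421)) = Rational(-71484, 136421)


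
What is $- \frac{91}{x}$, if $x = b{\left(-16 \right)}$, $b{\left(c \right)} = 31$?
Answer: $- \frac{91}{31} \approx -2.9355$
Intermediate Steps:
$x = 31$
$- \frac{91}{x} = - \frac{91}{31}$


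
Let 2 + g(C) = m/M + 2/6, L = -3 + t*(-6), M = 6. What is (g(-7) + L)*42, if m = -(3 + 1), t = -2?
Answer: 280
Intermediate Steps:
m = -4 (m = -1*4 = -4)
L = 9 (L = -3 - 2*(-6) = -3 + 12 = 9)
g(C) = -7/3 (g(C) = -2 + (-4/6 + 2/6) = -2 + (-4*1/6 + 2*(1/6)) = -2 + (-2/3 + 1/3) = -2 - 1/3 = -7/3)
(g(-7) + L)*42 = (-7/3 + 9)*42 = (20/3)*42 = 280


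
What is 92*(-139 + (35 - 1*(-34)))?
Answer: -6440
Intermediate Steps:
92*(-139 + (35 - 1*(-34))) = 92*(-139 + (35 + 34)) = 92*(-139 + 69) = 92*(-70) = -6440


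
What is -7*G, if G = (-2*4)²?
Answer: -448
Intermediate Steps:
G = 64 (G = (-8)² = 64)
-7*G = -7*64 = -448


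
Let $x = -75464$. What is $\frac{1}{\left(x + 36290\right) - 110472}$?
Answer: $- \frac{1}{149646} \approx -6.6824 \cdot 10^{-6}$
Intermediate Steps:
$\frac{1}{\left(x + 36290\right) - 110472} = \frac{1}{\left(-75464 + 36290\right) - 110472} = \frac{1}{-39174 - 110472} = \frac{1}{-149646} = - \frac{1}{149646}$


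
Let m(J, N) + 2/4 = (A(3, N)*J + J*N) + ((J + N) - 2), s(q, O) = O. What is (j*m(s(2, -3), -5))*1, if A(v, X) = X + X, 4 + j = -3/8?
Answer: -2415/16 ≈ -150.94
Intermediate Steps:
j = -35/8 (j = -4 - 3/8 = -35/8 ≈ -4.3750)
A(v, X) = 2*X
m(J, N) = -5/2 + J + N + 3*J*N (m(J, N) = -½ + (((2*N)*J + J*N) + ((J + N) - 2)) = -½ + ((2*J*N + J*N) + (-2 + J + N)) = -½ + (3*J*N + (-2 + J + N)) = -½ + (-2 + J + N + 3*J*N) = -5/2 + J + N + 3*J*N)
(j*m(s(2, -3), -5))*1 = -35*(-5/2 - 3 - 5 + 3*(-3)*(-5))/8*1 = -35*(-5/2 - 3 - 5 + 45)/8*1 = -35/8*69/2*1 = -2415/16*1 = -2415/16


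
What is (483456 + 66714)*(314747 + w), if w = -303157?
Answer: 6376470300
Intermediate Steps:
(483456 + 66714)*(314747 + w) = (483456 + 66714)*(314747 - 303157) = 550170*11590 = 6376470300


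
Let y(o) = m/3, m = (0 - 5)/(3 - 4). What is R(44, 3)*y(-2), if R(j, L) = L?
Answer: 5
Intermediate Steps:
m = 5 (m = -5/(-1) = -5*(-1) = 5)
y(o) = 5/3
R(44, 3)*y(-2) = 3*(5/3) = 5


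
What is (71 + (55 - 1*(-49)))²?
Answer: 30625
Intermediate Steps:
(71 + (55 - 1*(-49)))² = (71 + (55 + 49))² = (71 + 104)² = 175² = 30625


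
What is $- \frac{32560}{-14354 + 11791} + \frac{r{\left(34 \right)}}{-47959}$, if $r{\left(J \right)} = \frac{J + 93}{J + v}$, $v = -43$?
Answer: $\frac{1277657351}{100570023} \approx 12.704$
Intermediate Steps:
$r{\left(J \right)} = \frac{93 + J}{-43 + J}$ ($r{\left(J \right)} = \frac{J + 93}{J - 43} = \frac{93 + J}{-43 + J}$)
$- \frac{32560}{-14354 + 11791} + \frac{r{\left(34 \right)}}{-47959} = - \frac{32560}{-14354 + 11791} + \frac{\frac{1}{-43 + 34} \left(93 + 34\right)}{-47959} = - \frac{32560}{-2563} + \frac{1}{-9} \cdot 127 \left(- \frac{1}{47959}\right) = \left(-32560\right) \left(- \frac{1}{2563}\right) + \left(- \frac{1}{9}\right) 127 \left(- \frac{1}{47959}\right) = \frac{2960}{233} - - \frac{127}{431631} = \frac{2960}{233} + \frac{127}{431631} = \frac{1277657351}{100570023}$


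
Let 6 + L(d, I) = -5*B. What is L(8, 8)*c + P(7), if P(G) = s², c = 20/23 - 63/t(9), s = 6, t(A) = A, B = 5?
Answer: 5199/23 ≈ 226.04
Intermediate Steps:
L(d, I) = -31 (L(d, I) = -6 - 5*5 = -6 - 25 = -31)
c = -141/23 (c = 20/23 - 63/9 = 20*(1/23) - 63*⅑ = 20/23 - 7 = -141/23 ≈ -6.1304)
P(G) = 36 (P(G) = 6² = 36)
L(8, 8)*c + P(7) = -31*(-141/23) + 36 = 4371/23 + 36 = 5199/23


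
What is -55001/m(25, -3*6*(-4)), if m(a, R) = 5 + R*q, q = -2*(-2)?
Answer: -55001/293 ≈ -187.72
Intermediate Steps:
q = 4
m(a, R) = 5 + 4*R (m(a, R) = 5 + R*4 = 5 + 4*R)
-55001/m(25, -3*6*(-4)) = -55001/(5 + 4*(-3*6*(-4))) = -55001/(5 + 4*(-18*(-4))) = -55001/(5 + 4*72) = -55001/(5 + 288) = -55001/293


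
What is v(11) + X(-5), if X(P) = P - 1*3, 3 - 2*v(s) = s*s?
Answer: -67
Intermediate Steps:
v(s) = 3/2 - s²/2 (v(s) = 3/2 - s*s/2 = 3/2 - s²/2)
X(P) = -3 + P (X(P) = P - 3 = -3 + P)
v(11) + X(-5) = (3/2 - ½*11²) + (-3 - 5) = (3/2 - ½*121) - 8 = (3/2 - 121/2) - 8 = -59 - 8 = -67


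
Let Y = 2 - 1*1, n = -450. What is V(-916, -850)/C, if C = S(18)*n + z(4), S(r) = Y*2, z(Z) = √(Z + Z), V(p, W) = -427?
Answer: 96075/202498 + 427*√2/404996 ≈ 0.47594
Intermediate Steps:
Y = 1 (Y = 2 - 1 = 1)
z(Z) = √2*√Z (z(Z) = √(2*Z) = √2*√Z)
S(r) = 2 (S(r) = 1*2 = 2)
C = -900 + 2*√2 (C = 2*(-450) + √2*√4 = -900 + √2*2 = -900 + 2*√2 ≈ -897.17)
V(-916, -850)/C = -427/(-900 + 2*√2)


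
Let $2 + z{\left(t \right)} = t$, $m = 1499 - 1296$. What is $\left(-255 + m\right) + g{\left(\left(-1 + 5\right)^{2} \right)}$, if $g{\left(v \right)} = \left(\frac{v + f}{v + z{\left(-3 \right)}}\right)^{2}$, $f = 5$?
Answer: $- \frac{5851}{121} \approx -48.355$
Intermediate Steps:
$m = 203$
$z{\left(t \right)} = -2 + t$
$g{\left(v \right)} = \frac{\left(5 + v\right)^{2}}{\left(-5 + v\right)^{2}}$ ($g{\left(v \right)} = \left(\frac{v + 5}{v - 5}\right)^{2} = \left(\frac{5 + v}{v - 5}\right)^{2} = \left(\frac{5 + v}{-5 + v}\right)^{2} = \frac{\left(5 + v\right)^{2}}{\left(-5 + v\right)^{2}}$)
$\left(-255 + m\right) + g{\left(\left(-1 + 5\right)^{2} \right)} = \left(-255 + 203\right) + \frac{\left(5 + \left(-1 + 5\right)^{2}\right)^{2}}{\left(-5 + \left(-1 + 5\right)^{2}\right)^{2}} = -52 + \frac{\left(5 + 4^{2}\right)^{2}}{\left(-5 + 4^{2}\right)^{2}} = -52 + \frac{\left(5 + 16\right)^{2}}{\left(-5 + 16\right)^{2}} = -52 + \frac{21^{2}}{121} = -52 + \frac{1}{121} \cdot 441 = -52 + \frac{441}{121} = - \frac{5851}{121}$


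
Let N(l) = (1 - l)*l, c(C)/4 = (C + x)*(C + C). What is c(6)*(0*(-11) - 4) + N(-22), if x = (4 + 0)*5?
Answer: -5498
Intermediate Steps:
x = 20 (x = 4*5 = 20)
c(C) = 8*C*(20 + C) (c(C) = 4*((C + 20)*(C + C)) = 4*((20 + C)*(2*C)) = 4*(2*C*(20 + C)) = 8*C*(20 + C))
N(l) = l*(1 - l)
c(6)*(0*(-11) - 4) + N(-22) = (8*6*(20 + 6))*(0*(-11) - 4) - 22*(1 - 1*(-22)) = (8*6*26)*(0 - 4) - 22*(1 + 22) = 1248*(-4) - 22*23 = -4992 - 506 = -5498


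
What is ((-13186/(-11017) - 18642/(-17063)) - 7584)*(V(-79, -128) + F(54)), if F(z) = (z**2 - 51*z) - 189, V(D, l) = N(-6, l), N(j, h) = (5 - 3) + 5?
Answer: 28504664776640/187983071 ≈ 1.5163e+5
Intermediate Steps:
N(j, h) = 7 (N(j, h) = 2 + 5 = 7)
V(D, l) = 7
F(z) = -189 + z**2 - 51*z
((-13186/(-11017) - 18642/(-17063)) - 7584)*(V(-79, -128) + F(54)) = ((-13186/(-11017) - 18642/(-17063)) - 7584)*(7 + (-189 + 54**2 - 51*54)) = ((-13186*(-1/11017) - 18642*(-1/17063)) - 7584)*(7 + (-189 + 2916 - 2754)) = ((13186/11017 + 18642/17063) - 7584)*(7 - 27) = (430371632/187983071 - 7584)*(-20) = -1425233238832/187983071*(-20) = 28504664776640/187983071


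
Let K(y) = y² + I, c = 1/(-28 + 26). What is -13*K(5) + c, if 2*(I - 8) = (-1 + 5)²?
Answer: -1067/2 ≈ -533.50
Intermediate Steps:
c = -½ (c = 1/(-2) = -½ ≈ -0.50000)
I = 16 (I = 8 + (-1 + 5)²/2 = 8 + (½)*4² = 8 + (½)*16 = 8 + 8 = 16)
K(y) = 16 + y² (K(y) = y² + 16 = 16 + y²)
-13*K(5) + c = -13*(16 + 5²) - ½ = -13*(16 + 25) - ½ = -13*41 - ½ = -533 - ½ = -1067/2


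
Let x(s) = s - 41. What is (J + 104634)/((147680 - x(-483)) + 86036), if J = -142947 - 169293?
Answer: -34601/39040 ≈ -0.88630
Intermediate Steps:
x(s) = -41 + s
J = -312240
(J + 104634)/((147680 - x(-483)) + 86036) = (-312240 + 104634)/((147680 - (-41 - 483)) + 86036) = -207606/((147680 - 1*(-524)) + 86036) = -207606/((147680 + 524) + 86036) = -207606/(148204 + 86036) = -207606/234240 = -207606*1/234240 = -34601/39040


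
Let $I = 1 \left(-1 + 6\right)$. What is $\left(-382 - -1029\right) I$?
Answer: $3235$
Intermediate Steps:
$I = 5$ ($I = 1 \cdot 5 = 5$)
$\left(-382 - -1029\right) I = \left(-382 - -1029\right) 5 = \left(-382 + 1029\right) 5 = 647 \cdot 5 = 3235$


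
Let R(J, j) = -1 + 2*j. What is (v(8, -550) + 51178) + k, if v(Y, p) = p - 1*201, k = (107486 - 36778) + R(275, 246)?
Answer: 121626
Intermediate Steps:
k = 71199 (k = (107486 - 36778) + (-1 + 2*246) = 70708 + (-1 + 492) = 70708 + 491 = 71199)
v(Y, p) = -201 + p (v(Y, p) = p - 201 = -201 + p)
(v(8, -550) + 51178) + k = ((-201 - 550) + 51178) + 71199 = (-751 + 51178) + 71199 = 50427 + 71199 = 121626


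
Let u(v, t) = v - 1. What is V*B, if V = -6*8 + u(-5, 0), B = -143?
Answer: 7722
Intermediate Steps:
u(v, t) = -1 + v
V = -54 (V = -6*8 + (-1 - 5) = -48 - 6 = -54)
V*B = -54*(-143) = 7722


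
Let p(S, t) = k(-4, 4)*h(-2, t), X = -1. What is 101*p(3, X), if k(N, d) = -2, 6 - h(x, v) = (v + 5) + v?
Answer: -606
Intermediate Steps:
h(x, v) = 1 - 2*v (h(x, v) = 6 - ((v + 5) + v) = 6 - ((5 + v) + v) = 6 - (5 + 2*v) = 6 + (-5 - 2*v) = 1 - 2*v)
p(S, t) = -2 + 4*t (p(S, t) = -2*(1 - 2*t) = -2 + 4*t)
101*p(3, X) = 101*(-2 + 4*(-1)) = 101*(-2 - 4) = 101*(-6) = -606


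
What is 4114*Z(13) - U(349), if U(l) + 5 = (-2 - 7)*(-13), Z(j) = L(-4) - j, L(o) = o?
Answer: -70050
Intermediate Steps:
Z(j) = -4 - j
U(l) = 112 (U(l) = -5 + (-2 - 7)*(-13) = -5 - 9*(-13) = -5 + 117 = 112)
4114*Z(13) - U(349) = 4114*(-4 - 1*13) - 1*112 = 4114*(-4 - 13) - 112 = 4114*(-17) - 112 = -69938 - 112 = -70050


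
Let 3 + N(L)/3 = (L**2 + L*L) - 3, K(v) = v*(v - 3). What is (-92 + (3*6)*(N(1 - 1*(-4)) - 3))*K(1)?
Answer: -4460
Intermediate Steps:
K(v) = v*(-3 + v)
N(L) = -18 + 6*L**2 (N(L) = -9 + 3*((L**2 + L*L) - 3) = -9 + 3*((L**2 + L**2) - 3) = -9 + 3*(2*L**2 - 3) = -9 + 3*(-3 + 2*L**2) = -9 + (-9 + 6*L**2) = -18 + 6*L**2)
(-92 + (3*6)*(N(1 - 1*(-4)) - 3))*K(1) = (-92 + (3*6)*((-18 + 6*(1 - 1*(-4))**2) - 3))*(1*(-3 + 1)) = (-92 + 18*((-18 + 6*(1 + 4)**2) - 3))*(1*(-2)) = (-92 + 18*((-18 + 6*5**2) - 3))*(-2) = (-92 + 18*((-18 + 6*25) - 3))*(-2) = (-92 + 18*((-18 + 150) - 3))*(-2) = (-92 + 18*(132 - 3))*(-2) = (-92 + 18*129)*(-2) = (-92 + 2322)*(-2) = 2230*(-2) = -4460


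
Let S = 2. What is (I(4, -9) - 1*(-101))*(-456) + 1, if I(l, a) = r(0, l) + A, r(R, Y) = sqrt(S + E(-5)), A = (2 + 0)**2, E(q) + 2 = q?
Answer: -47879 - 456*I*sqrt(5) ≈ -47879.0 - 1019.6*I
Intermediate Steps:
E(q) = -2 + q
A = 4 (A = 2**2 = 4)
r(R, Y) = I*sqrt(5) (r(R, Y) = sqrt(2 + (-2 - 5)) = sqrt(2 - 7) = sqrt(-5) = I*sqrt(5))
I(l, a) = 4 + I*sqrt(5) (I(l, a) = I*sqrt(5) + 4 = 4 + I*sqrt(5))
(I(4, -9) - 1*(-101))*(-456) + 1 = ((4 + I*sqrt(5)) - 1*(-101))*(-456) + 1 = ((4 + I*sqrt(5)) + 101)*(-456) + 1 = (105 + I*sqrt(5))*(-456) + 1 = (-47880 - 456*I*sqrt(5)) + 1 = -47879 - 456*I*sqrt(5)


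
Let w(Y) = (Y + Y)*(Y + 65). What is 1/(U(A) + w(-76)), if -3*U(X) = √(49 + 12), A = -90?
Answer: 15048/25160195 + 3*√61/25160195 ≈ 0.00059902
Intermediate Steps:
U(X) = -√61/3 (U(X) = -√(49 + 12)/3 = -√61/3)
w(Y) = 2*Y*(65 + Y) (w(Y) = (2*Y)*(65 + Y) = 2*Y*(65 + Y))
1/(U(A) + w(-76)) = 1/(-√61/3 + 2*(-76)*(65 - 76)) = 1/(-√61/3 + 2*(-76)*(-11)) = 1/(-√61/3 + 1672) = 1/(1672 - √61/3)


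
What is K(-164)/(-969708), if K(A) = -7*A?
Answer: -287/242427 ≈ -0.0011839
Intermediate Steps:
K(-164)/(-969708) = -7*(-164)/(-969708) = 1148*(-1/969708) = -287/242427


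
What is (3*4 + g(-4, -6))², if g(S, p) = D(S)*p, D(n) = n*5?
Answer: 17424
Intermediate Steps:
D(n) = 5*n
g(S, p) = 5*S*p (g(S, p) = (5*S)*p = 5*S*p)
(3*4 + g(-4, -6))² = (3*4 + 5*(-4)*(-6))² = (12 + 120)² = 132² = 17424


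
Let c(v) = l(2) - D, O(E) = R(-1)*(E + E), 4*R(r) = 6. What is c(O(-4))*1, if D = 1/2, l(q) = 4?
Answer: 7/2 ≈ 3.5000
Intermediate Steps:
R(r) = 3/2 (R(r) = (¼)*6 = 3/2)
O(E) = 3*E (O(E) = 3*(E + E)/2 = 3*(2*E)/2 = 3*E)
D = ½ ≈ 0.50000
c(v) = 7/2 (c(v) = 4 - 1*½ = 4 - ½ = 7/2)
c(O(-4))*1 = (7/2)*1 = 7/2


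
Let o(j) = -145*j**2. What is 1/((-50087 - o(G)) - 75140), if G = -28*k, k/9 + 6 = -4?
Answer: 1/920682773 ≈ 1.0861e-9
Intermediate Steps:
k = -90 (k = -54 + 9*(-4) = -54 - 36 = -90)
G = 2520 (G = -28*(-90) = 2520)
1/((-50087 - o(G)) - 75140) = 1/((-50087 - (-145)*2520**2) - 75140) = 1/((-50087 - (-145)*6350400) - 75140) = 1/((-50087 - 1*(-920808000)) - 75140) = 1/((-50087 + 920808000) - 75140) = 1/(920757913 - 75140) = 1/920682773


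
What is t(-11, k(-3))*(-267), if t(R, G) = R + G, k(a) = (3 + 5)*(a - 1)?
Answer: 11481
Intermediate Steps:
k(a) = -8 + 8*a (k(a) = 8*(-1 + a) = -8 + 8*a)
t(R, G) = G + R
t(-11, k(-3))*(-267) = ((-8 + 8*(-3)) - 11)*(-267) = ((-8 - 24) - 11)*(-267) = (-32 - 11)*(-267) = -43*(-267) = 11481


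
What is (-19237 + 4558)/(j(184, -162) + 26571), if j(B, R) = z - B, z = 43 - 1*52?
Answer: -14679/26378 ≈ -0.55649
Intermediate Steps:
z = -9 (z = 43 - 52 = -9)
j(B, R) = -9 - B
(-19237 + 4558)/(j(184, -162) + 26571) = (-19237 + 4558)/((-9 - 1*184) + 26571) = -14679/((-9 - 184) + 26571) = -14679/(-193 + 26571) = -14679/26378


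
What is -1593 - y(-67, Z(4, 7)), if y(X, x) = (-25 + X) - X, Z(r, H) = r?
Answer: -1568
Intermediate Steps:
y(X, x) = -25
-1593 - y(-67, Z(4, 7)) = -1593 - 1*(-25) = -1593 + 25 = -1568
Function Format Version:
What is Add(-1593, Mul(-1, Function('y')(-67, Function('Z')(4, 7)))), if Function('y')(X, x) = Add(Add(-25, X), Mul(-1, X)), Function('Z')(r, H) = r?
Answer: -1568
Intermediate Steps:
Function('y')(X, x) = -25
Add(-1593, Mul(-1, Function('y')(-67, Function('Z')(4, 7)))) = Add(-1593, Mul(-1, -25)) = Add(-1593, 25) = -1568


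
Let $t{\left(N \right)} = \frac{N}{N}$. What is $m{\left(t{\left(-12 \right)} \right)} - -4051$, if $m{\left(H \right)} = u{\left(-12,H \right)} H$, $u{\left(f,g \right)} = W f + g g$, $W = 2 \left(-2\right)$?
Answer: $4100$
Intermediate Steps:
$t{\left(N \right)} = 1$
$W = -4$
$u{\left(f,g \right)} = g^{2} - 4 f$ ($u{\left(f,g \right)} = - 4 f + g g = - 4 f + g^{2} = g^{2} - 4 f$)
$m{\left(H \right)} = H \left(48 + H^{2}\right)$ ($m{\left(H \right)} = \left(H^{2} - -48\right) H = \left(H^{2} + 48\right) H = \left(48 + H^{2}\right) H = H \left(48 + H^{2}\right)$)
$m{\left(t{\left(-12 \right)} \right)} - -4051 = 1 \left(48 + 1^{2}\right) - -4051 = 1 \left(48 + 1\right) + 4051 = 1 \cdot 49 + 4051 = 49 + 4051 = 4100$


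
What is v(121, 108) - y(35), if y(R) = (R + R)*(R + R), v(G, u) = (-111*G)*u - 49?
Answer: -1455497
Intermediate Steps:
v(G, u) = -49 - 111*G*u (v(G, u) = -111*G*u - 49 = -49 - 111*G*u)
y(R) = 4*R**2 (y(R) = (2*R)*(2*R) = 4*R**2)
v(121, 108) - y(35) = (-49 - 111*121*108) - 4*35**2 = (-49 - 1450548) - 4*1225 = -1450597 - 1*4900 = -1450597 - 4900 = -1455497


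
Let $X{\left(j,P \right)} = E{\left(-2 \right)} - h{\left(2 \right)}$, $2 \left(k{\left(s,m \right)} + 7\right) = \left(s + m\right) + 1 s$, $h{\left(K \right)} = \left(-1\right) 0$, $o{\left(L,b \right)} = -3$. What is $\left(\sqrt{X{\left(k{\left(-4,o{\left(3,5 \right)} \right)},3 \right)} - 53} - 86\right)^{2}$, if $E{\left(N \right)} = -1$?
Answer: $7342 - 516 i \sqrt{6} \approx 7342.0 - 1263.9 i$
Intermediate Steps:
$h{\left(K \right)} = 0$
$k{\left(s,m \right)} = -7 + s + \frac{m}{2}$ ($k{\left(s,m \right)} = -7 + \frac{\left(s + m\right) + 1 s}{2} = -7 + \frac{\left(m + s\right) + s}{2} = -7 + \frac{m + 2 s}{2} = -7 + \left(s + \frac{m}{2}\right) = -7 + s + \frac{m}{2}$)
$X{\left(j,P \right)} = -1$ ($X{\left(j,P \right)} = -1 - 0 = -1 + 0 = -1$)
$\left(\sqrt{X{\left(k{\left(-4,o{\left(3,5 \right)} \right)},3 \right)} - 53} - 86\right)^{2} = \left(\sqrt{-1 - 53} - 86\right)^{2} = \left(\sqrt{-54} - 86\right)^{2} = \left(3 i \sqrt{6} - 86\right)^{2} = \left(-86 + 3 i \sqrt{6}\right)^{2}$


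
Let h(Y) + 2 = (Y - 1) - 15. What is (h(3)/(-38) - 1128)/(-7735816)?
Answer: 42849/293961008 ≈ 0.00014576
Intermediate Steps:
h(Y) = -18 + Y (h(Y) = -2 + ((Y - 1) - 15) = -2 + ((-1 + Y) - 15) = -2 + (-16 + Y) = -18 + Y)
(h(3)/(-38) - 1128)/(-7735816) = ((-18 + 3)/(-38) - 1128)/(-7735816) = (-1/38*(-15) - 1128)*(-1/7735816) = (15/38 - 1128)*(-1/7735816) = -42849/38*(-1/7735816) = 42849/293961008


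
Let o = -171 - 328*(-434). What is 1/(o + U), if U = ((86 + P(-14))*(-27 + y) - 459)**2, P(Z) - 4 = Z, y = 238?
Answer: 1/242785110 ≈ 4.1189e-9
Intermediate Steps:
P(Z) = 4 + Z
o = 142181 (o = -171 + 142352 = 142181)
U = 242642929 (U = ((86 + (4 - 14))*(-27 + 238) - 459)**2 = ((86 - 10)*211 - 459)**2 = (76*211 - 459)**2 = (16036 - 459)**2 = 15577**2 = 242642929)
1/(o + U) = 1/(142181 + 242642929) = 1/242785110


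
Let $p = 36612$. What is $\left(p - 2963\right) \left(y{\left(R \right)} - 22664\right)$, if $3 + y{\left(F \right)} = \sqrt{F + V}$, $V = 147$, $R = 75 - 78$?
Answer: $-762318095$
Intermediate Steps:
$R = -3$ ($R = 75 - 78 = -3$)
$y{\left(F \right)} = -3 + \sqrt{147 + F}$ ($y{\left(F \right)} = -3 + \sqrt{F + 147} = -3 + \sqrt{147 + F}$)
$\left(p - 2963\right) \left(y{\left(R \right)} - 22664\right) = \left(36612 - 2963\right) \left(\left(-3 + \sqrt{147 - 3}\right) - 22664\right) = 33649 \left(\left(-3 + \sqrt{144}\right) - 22664\right) = 33649 \left(\left(-3 + 12\right) - 22664\right) = 33649 \left(9 - 22664\right) = 33649 \left(-22655\right) = -762318095$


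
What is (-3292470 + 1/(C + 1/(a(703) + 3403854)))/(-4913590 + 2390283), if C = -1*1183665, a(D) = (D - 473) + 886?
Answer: 13269786100737786000/10169794760919847043 ≈ 1.3048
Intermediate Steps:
a(D) = 413 + D (a(D) = (-473 + D) + 886 = 413 + D)
C = -1183665
(-3292470 + 1/(C + 1/(a(703) + 3403854)))/(-4913590 + 2390283) = (-3292470 + 1/(-1183665 + 1/((413 + 703) + 3403854)))/(-4913590 + 2390283) = (-3292470 + 1/(-1183665 + 1/(1116 + 3403854)))/(-2523307) = (-3292470 + 1/(-1183665 + 1/3404970))*(-1/2523307) = (-3292470 + 1/(-4030343815049/3404970))*(-1/2523307) = (-3292470 - 3404970/4030343815049)*(-1/2523307) = -13269786100737786000/4030343815049*(-1/2523307) = 13269786100737786000/10169794760919847043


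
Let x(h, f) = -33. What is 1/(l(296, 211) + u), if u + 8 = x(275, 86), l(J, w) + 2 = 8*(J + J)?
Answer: 1/4693 ≈ 0.00021308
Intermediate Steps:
l(J, w) = -2 + 16*J (l(J, w) = -2 + 8*(J + J) = -2 + 8*(2*J) = -2 + 16*J)
u = -41 (u = -8 - 33 = -41)
1/(l(296, 211) + u) = 1/((-2 + 16*296) - 41) = 1/((-2 + 4736) - 41) = 1/(4734 - 41) = 1/4693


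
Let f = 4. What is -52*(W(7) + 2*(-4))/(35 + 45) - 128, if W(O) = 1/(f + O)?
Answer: -27029/220 ≈ -122.86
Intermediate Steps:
W(O) = 1/(4 + O)
-52*(W(7) + 2*(-4))/(35 + 45) - 128 = -52*(1/(4 + 7) + 2*(-4))/(35 + 45) - 128 = -52*(1/11 - 8)/80 - 128 = -(-4524)/(11*80) - 128 = -52*(-87/880) - 128 = 1131/220 - 128 = -27029/220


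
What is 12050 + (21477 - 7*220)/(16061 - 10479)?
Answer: 67283037/5582 ≈ 12054.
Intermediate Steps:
12050 + (21477 - 7*220)/(16061 - 10479) = 12050 + (21477 - 1540)/5582 = 12050 + 19937*(1/5582) = 12050 + 19937/5582 = 67283037/5582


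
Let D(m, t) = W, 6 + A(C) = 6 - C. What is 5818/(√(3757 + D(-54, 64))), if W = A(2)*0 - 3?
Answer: 2909*√3754/1877 ≈ 94.957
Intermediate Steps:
A(C) = -C (A(C) = -6 + (6 - C) = -C)
W = -3 (W = -1*2*0 - 3 = -2*0 - 3 = 0 - 3 = -3)
D(m, t) = -3
5818/(√(3757 + D(-54, 64))) = 5818/(√(3757 - 3)) = 5818/(√3754) = 5818*(√3754/3754) = 2909*√3754/1877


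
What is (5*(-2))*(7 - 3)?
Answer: -40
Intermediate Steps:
(5*(-2))*(7 - 3) = -10*4 = -40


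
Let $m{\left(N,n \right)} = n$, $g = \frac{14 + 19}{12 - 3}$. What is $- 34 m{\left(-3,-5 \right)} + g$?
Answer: $\frac{521}{3} \approx 173.67$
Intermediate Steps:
$g = \frac{11}{3}$ ($g = \frac{33}{9} = 33 \cdot \frac{1}{9} = \frac{11}{3} \approx 3.6667$)
$- 34 m{\left(-3,-5 \right)} + g = \left(-34\right) \left(-5\right) + \frac{11}{3} = 170 + \frac{11}{3} = \frac{521}{3}$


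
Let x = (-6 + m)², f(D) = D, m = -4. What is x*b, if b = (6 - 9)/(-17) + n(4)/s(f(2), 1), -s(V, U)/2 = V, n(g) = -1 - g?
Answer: 2425/17 ≈ 142.65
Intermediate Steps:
s(V, U) = -2*V
b = 97/68 (b = (6 - 9)/(-17) + (-1 - 1*4)/((-2*2)) = -3*(-1/17) + (-1 - 4)/(-4) = 3/17 - 5*(-¼) = 3/17 + 5/4 = 97/68 ≈ 1.4265)
x = 100 (x = (-6 - 4)² = (-10)² = 100)
x*b = 100*(97/68) = 2425/17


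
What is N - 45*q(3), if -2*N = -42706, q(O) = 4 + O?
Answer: 21038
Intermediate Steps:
N = 21353 (N = -½*(-42706) = 21353)
N - 45*q(3) = 21353 - 45*(4 + 3) = 21353 - 45*7 = 21353 - 1*315 = 21353 - 315 = 21038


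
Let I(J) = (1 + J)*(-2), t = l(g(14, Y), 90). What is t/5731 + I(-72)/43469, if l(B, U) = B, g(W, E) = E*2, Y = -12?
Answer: -229454/249120839 ≈ -0.00092105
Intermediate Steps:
g(W, E) = 2*E
t = -24 (t = 2*(-12) = -24)
I(J) = -2 - 2*J
t/5731 + I(-72)/43469 = -24/5731 + (-2 - 2*(-72))/43469 = -24*1/5731 + (-2 + 144)*(1/43469) = -24/5731 + 142*(1/43469) = -24/5731 + 142/43469 = -229454/249120839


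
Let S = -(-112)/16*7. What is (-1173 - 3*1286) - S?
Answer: -5080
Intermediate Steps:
S = 49 (S = -(-112)/16*7 = -14*(-½)*7 = 7*7 = 49)
(-1173 - 3*1286) - S = (-1173 - 3*1286) - 1*49 = (-1173 - 3858) - 49 = -5031 - 49 = -5080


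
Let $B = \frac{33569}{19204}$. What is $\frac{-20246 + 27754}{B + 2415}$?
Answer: $\frac{144183632}{46411229} \approx 3.1067$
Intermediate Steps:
$B = \frac{33569}{19204}$ ($B = 33569 \cdot \frac{1}{19204} = \frac{33569}{19204} \approx 1.748$)
$\frac{-20246 + 27754}{B + 2415} = \frac{-20246 + 27754}{\frac{33569}{19204} + 2415} = \frac{7508}{\frac{46411229}{19204}} = 7508 \cdot \frac{19204}{46411229} = \frac{144183632}{46411229}$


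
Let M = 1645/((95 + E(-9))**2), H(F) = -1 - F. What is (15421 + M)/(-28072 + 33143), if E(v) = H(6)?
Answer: 119421869/39269824 ≈ 3.0411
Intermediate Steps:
E(v) = -7 (E(v) = -1 - 1*6 = -1 - 6 = -7)
M = 1645/7744 (M = 1645/((95 - 7)**2) = 1645/(88**2) = 1645/7744 ≈ 0.21242)
(15421 + M)/(-28072 + 33143) = (15421 + 1645/7744)/(-28072 + 33143) = (119421869/7744)/5071 = (119421869/7744)*(1/5071) = 119421869/39269824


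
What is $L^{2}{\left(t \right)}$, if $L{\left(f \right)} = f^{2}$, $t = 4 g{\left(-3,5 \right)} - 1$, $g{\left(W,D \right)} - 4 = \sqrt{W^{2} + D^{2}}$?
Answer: $1080961 + 184560 \sqrt{34} \approx 2.1571 \cdot 10^{6}$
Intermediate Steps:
$g{\left(W,D \right)} = 4 + \sqrt{D^{2} + W^{2}}$ ($g{\left(W,D \right)} = 4 + \sqrt{W^{2} + D^{2}} = 4 + \sqrt{D^{2} + W^{2}}$)
$t = 15 + 4 \sqrt{34}$ ($t = 4 \left(4 + \sqrt{5^{2} + \left(-3\right)^{2}}\right) - 1 = 4 \left(4 + \sqrt{25 + 9}\right) - 1 = 4 \left(4 + \sqrt{34}\right) - 1 = \left(16 + 4 \sqrt{34}\right) - 1 = 15 + 4 \sqrt{34} \approx 38.324$)
$L^{2}{\left(t \right)} = \left(\left(15 + 4 \sqrt{34}\right)^{2}\right)^{2} = \left(15 + 4 \sqrt{34}\right)^{4}$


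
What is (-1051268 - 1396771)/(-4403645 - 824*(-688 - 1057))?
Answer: 222549/269615 ≈ 0.82543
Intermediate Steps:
(-1051268 - 1396771)/(-4403645 - 824*(-688 - 1057)) = -2448039/(-4403645 - 824*(-1745)) = -2448039/(-4403645 + 1437880) = -2448039/(-2965765) = -2448039*(-1/2965765) = 222549/269615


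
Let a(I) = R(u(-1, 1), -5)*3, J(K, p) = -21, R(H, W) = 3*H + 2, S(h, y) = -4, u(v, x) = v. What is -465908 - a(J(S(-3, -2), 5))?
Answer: -465905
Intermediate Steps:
R(H, W) = 2 + 3*H
a(I) = -3 (a(I) = (2 + 3*(-1))*3 = (2 - 3)*3 = -1*3 = -3)
-465908 - a(J(S(-3, -2), 5)) = -465908 - 1*(-3) = -465908 + 3 = -465905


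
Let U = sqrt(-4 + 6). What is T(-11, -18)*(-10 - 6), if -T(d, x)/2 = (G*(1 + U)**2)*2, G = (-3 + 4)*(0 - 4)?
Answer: -768 - 512*sqrt(2) ≈ -1492.1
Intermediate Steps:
G = -4 (G = 1*(-4) = -4)
U = sqrt(2) ≈ 1.4142
T(d, x) = 16*(1 + sqrt(2))**2 (T(d, x) = -2*(-4*(1 + sqrt(2))**2)*2 = -(-16)*(1 + sqrt(2))**2 = 16*(1 + sqrt(2))**2)
T(-11, -18)*(-10 - 6) = (48 + 32*sqrt(2))*(-10 - 6) = (48 + 32*sqrt(2))*(-16) = -768 - 512*sqrt(2)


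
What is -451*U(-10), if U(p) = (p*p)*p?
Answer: 451000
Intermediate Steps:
U(p) = p**3 (U(p) = p**2*p = p**3)
-451*U(-10) = -451*(-10)**3 = -451*(-1000) = 451000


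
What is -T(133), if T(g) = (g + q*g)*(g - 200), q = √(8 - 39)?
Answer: 8911 + 8911*I*√31 ≈ 8911.0 + 49614.0*I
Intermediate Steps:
q = I*√31 (q = √(-31) = I*√31 ≈ 5.5678*I)
T(g) = (-200 + g)*(g + I*g*√31) (T(g) = (g + (I*√31)*g)*(g - 200) = (g + I*g*√31)*(-200 + g) = (-200 + g)*(g + I*g*√31))
-T(133) = -133*(-200 + 133 - 200*I*√31 + I*133*√31) = -133*(-200 + 133 - 200*I*√31 + 133*I*√31) = -133*(-67 - 67*I*√31) = -(-8911 - 8911*I*√31) = 8911 + 8911*I*√31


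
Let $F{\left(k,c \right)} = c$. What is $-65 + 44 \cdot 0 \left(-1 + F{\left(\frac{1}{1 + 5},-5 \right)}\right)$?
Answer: $-65$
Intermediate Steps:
$-65 + 44 \cdot 0 \left(-1 + F{\left(\frac{1}{1 + 5},-5 \right)}\right) = -65 + 44 \cdot 0 \left(-1 - 5\right) = -65 + 44 \cdot 0 \left(-6\right) = -65 + 44 \cdot 0 = -65 + 0 = -65$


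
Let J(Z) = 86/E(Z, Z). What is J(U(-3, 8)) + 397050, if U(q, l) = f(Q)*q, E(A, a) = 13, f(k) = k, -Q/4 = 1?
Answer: 5161736/13 ≈ 3.9706e+5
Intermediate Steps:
Q = -4 (Q = -4*1 = -4)
U(q, l) = -4*q
J(Z) = 86/13
J(U(-3, 8)) + 397050 = 86/13 + 397050 = 5161736/13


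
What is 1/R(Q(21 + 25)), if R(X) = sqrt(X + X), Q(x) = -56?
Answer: -I*sqrt(7)/28 ≈ -0.094491*I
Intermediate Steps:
R(X) = sqrt(2)*sqrt(X) (R(X) = sqrt(2*X) = sqrt(2)*sqrt(X))
1/R(Q(21 + 25)) = 1/(sqrt(2)*sqrt(-56)) = 1/(sqrt(2)*(2*I*sqrt(14))) = 1/(4*I*sqrt(7)) = -I*sqrt(7)/28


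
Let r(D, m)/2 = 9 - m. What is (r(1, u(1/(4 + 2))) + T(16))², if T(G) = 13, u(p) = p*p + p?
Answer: 303601/324 ≈ 937.04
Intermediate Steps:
u(p) = p + p² (u(p) = p² + p = p + p²)
r(D, m) = 18 - 2*m (r(D, m) = 2*(9 - m) = 18 - 2*m)
(r(1, u(1/(4 + 2))) + T(16))² = ((18 - 2*(1 + 1/(4 + 2))/(4 + 2)) + 13)² = ((18 - 2*(1 + 1/6)/6) + 13)² = ((18 - (1 + ⅙)/3) + 13)² = ((18 - 7/(3*6)) + 13)² = ((18 - 2*7/36) + 13)² = ((18 - 7/18) + 13)² = (317/18 + 13)² = (551/18)² = 303601/324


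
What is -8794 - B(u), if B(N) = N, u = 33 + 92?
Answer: -8919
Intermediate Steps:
u = 125
-8794 - B(u) = -8794 - 1*125 = -8794 - 125 = -8919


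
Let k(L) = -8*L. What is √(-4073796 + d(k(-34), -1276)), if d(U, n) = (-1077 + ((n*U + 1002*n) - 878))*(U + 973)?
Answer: I*√2030409651 ≈ 45060.0*I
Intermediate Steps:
d(U, n) = (973 + U)*(-1955 + 1002*n + U*n) (d(U, n) = (-1077 + ((U*n + 1002*n) - 878))*(973 + U) = (-1077 + ((1002*n + U*n) - 878))*(973 + U) = (-1077 + (-878 + 1002*n + U*n))*(973 + U) = (-1955 + 1002*n + U*n)*(973 + U) = (973 + U)*(-1955 + 1002*n + U*n))
√(-4073796 + d(k(-34), -1276)) = √(-4073796 + (-1902215 - (-15640)*(-34) + 974946*(-1276) - 1276*(-8*(-34))² + 1975*(-8*(-34))*(-1276))) = √(-4073796 + (-1902215 - 1955*272 - 1244031096 - 1276*272² + 1975*272*(-1276))) = √(-4073796 + (-1902215 - 531760 - 1244031096 - 1276*73984 - 685467200)) = √(-4073796 + (-1902215 - 531760 - 1244031096 - 94403584 - 685467200)) = √(-4073796 - 2026335855) = √(-2030409651) = I*√2030409651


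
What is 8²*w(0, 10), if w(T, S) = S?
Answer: 640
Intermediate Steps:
8²*w(0, 10) = 8²*10 = 64*10 = 640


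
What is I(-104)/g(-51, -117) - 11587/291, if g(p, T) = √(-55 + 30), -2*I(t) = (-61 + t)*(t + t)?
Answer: -11587/291 + 3432*I ≈ -39.818 + 3432.0*I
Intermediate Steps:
I(t) = -t*(-61 + t) (I(t) = -(-61 + t)*(t + t)/2 = -(-61 + t)*2*t/2 = -t*(-61 + t))
g(p, T) = 5*I (g(p, T) = √(-25) = 5*I)
I(-104)/g(-51, -117) - 11587/291 = (-104*(61 - 1*(-104)))/((5*I)) - 11587/291 = (-104*(61 + 104))*(-I/5) - 11587*1/291 = (-104*165)*(-I/5) - 11587/291 = -(-3432)*I - 11587/291 = 3432*I - 11587/291 = -11587/291 + 3432*I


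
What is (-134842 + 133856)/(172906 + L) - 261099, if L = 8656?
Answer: -23702828812/90781 ≈ -2.6110e+5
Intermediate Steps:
(-134842 + 133856)/(172906 + L) - 261099 = (-134842 + 133856)/(172906 + 8656) - 261099 = -986/181562 - 261099 = -986*1/181562 - 261099 = -493/90781 - 261099 = -23702828812/90781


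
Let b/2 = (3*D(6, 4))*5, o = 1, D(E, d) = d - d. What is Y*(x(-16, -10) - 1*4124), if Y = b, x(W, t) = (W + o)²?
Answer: 0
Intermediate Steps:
D(E, d) = 0
b = 0 (b = 2*((3*0)*5) = 2*(0*5) = 2*0 = 0)
x(W, t) = (1 + W)² (x(W, t) = (W + 1)² = (1 + W)²)
Y = 0
Y*(x(-16, -10) - 1*4124) = 0*((1 - 16)² - 1*4124) = 0*((-15)² - 4124) = 0*(225 - 4124) = 0*(-3899) = 0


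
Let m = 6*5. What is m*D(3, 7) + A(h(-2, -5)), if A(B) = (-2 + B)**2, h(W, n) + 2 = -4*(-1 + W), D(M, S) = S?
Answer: 274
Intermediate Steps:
h(W, n) = 2 - 4*W (h(W, n) = -2 - 4*(-1 + W) = -2 + (4 - 4*W) = 2 - 4*W)
m = 30
m*D(3, 7) + A(h(-2, -5)) = 30*7 + (-2 + (2 - 4*(-2)))**2 = 210 + (-2 + (2 + 8))**2 = 210 + (-2 + 10)**2 = 210 + 8**2 = 210 + 64 = 274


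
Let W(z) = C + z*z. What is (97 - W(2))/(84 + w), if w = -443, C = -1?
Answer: -94/359 ≈ -0.26184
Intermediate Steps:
W(z) = -1 + z**2 (W(z) = -1 + z*z = -1 + z**2)
(97 - W(2))/(84 + w) = (97 - (-1 + 2**2))/(84 - 443) = (97 - (-1 + 4))/(-359) = (97 - 1*3)*(-1/359) = (97 - 3)*(-1/359) = 94*(-1/359) = -94/359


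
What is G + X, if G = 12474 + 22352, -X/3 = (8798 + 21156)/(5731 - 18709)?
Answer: 75343615/2163 ≈ 34833.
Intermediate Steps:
X = 14977/2163 (X = -3*(8798 + 21156)/(5731 - 18709) = -89862/(-12978) = -89862*(-1)/12978 = -3*(-14977/6489) = 14977/2163 ≈ 6.9242)
G = 34826
G + X = 34826 + 14977/2163 = 75343615/2163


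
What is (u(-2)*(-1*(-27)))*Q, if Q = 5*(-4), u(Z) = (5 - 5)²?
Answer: 0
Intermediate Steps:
u(Z) = 0 (u(Z) = 0² = 0)
Q = -20
(u(-2)*(-1*(-27)))*Q = (0*(-1*(-27)))*(-20) = (0*27)*(-20) = 0*(-20) = 0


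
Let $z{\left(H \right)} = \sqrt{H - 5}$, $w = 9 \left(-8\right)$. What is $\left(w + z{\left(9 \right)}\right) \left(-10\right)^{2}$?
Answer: $-7000$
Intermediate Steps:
$w = -72$
$z{\left(H \right)} = \sqrt{-5 + H}$
$\left(w + z{\left(9 \right)}\right) \left(-10\right)^{2} = \left(-72 + \sqrt{-5 + 9}\right) \left(-10\right)^{2} = \left(-72 + \sqrt{4}\right) 100 = \left(-72 + 2\right) 100 = \left(-70\right) 100 = -7000$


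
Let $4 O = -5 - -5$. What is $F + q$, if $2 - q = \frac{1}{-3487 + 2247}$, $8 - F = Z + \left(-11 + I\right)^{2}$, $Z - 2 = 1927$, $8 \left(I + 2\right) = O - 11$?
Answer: $- \frac{21086347}{9920} \approx -2125.6$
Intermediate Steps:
$O = 0$ ($O = \frac{-5 - -5}{4} = \frac{-5 + 5}{4} = \frac{1}{4} \cdot 0 = 0$)
$I = - \frac{27}{8}$ ($I = -2 + \frac{0 - 11}{8} = -2 + \frac{1}{8} \left(-11\right) = -2 - \frac{11}{8} = - \frac{27}{8} \approx -3.375$)
$Z = 1929$ ($Z = 2 + 1927 = 1929$)
$F = - \frac{136169}{64}$ ($F = 8 - \left(1929 + \left(-11 - \frac{27}{8}\right)^{2}\right) = 8 - \left(1929 + \left(- \frac{115}{8}\right)^{2}\right) = 8 - \left(1929 + \frac{13225}{64}\right) = 8 - \frac{136681}{64} = - \frac{136169}{64} \approx -2127.6$)
$q = \frac{2481}{1240}$ ($q = 2 - \frac{1}{-3487 + 2247} = 2 - \frac{1}{-1240} = 2 - - \frac{1}{1240} = 2 + \frac{1}{1240} = \frac{2481}{1240} \approx 2.0008$)
$F + q = - \frac{136169}{64} + \frac{2481}{1240} = - \frac{21086347}{9920}$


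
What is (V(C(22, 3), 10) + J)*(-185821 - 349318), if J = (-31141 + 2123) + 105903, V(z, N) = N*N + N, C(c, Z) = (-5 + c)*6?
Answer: -41203027305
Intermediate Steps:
C(c, Z) = -30 + 6*c
V(z, N) = N + N**2 (V(z, N) = N**2 + N = N + N**2)
J = 76885 (J = -29018 + 105903 = 76885)
(V(C(22, 3), 10) + J)*(-185821 - 349318) = (10*(1 + 10) + 76885)*(-185821 - 349318) = (10*11 + 76885)*(-535139) = (110 + 76885)*(-535139) = 76995*(-535139) = -41203027305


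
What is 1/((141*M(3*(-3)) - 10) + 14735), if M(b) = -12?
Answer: 1/13033 ≈ 7.6728e-5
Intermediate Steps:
1/((141*M(3*(-3)) - 10) + 14735) = 1/((141*(-12) - 10) + 14735) = 1/((-1692 - 10) + 14735) = 1/(-1702 + 14735) = 1/13033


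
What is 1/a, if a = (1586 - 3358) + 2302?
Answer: 1/530 ≈ 0.0018868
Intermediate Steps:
a = 530 (a = -1772 + 2302 = 530)
1/a = 1/530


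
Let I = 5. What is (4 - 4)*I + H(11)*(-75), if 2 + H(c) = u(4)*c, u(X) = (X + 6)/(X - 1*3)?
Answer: -8100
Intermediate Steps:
u(X) = (6 + X)/(-3 + X) (u(X) = (6 + X)/(X - 3) = (6 + X)/(-3 + X))
H(c) = -2 + 10*c (H(c) = -2 + ((6 + 4)/(-3 + 4))*c = -2 + (10/1)*c = -2 + (1*10)*c = -2 + 10*c)
(4 - 4)*I + H(11)*(-75) = (4 - 4)*5 + (-2 + 10*11)*(-75) = 0*5 + (-2 + 110)*(-75) = 0 + 108*(-75) = 0 - 8100 = -8100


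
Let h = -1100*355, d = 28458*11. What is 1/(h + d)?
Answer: -1/77462 ≈ -1.2910e-5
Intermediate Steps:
d = 313038
h = -390500
1/(h + d) = 1/(-390500 + 313038) = 1/(-77462) = -1/77462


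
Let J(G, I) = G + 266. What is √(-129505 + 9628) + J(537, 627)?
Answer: 803 + I*√119877 ≈ 803.0 + 346.23*I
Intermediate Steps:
J(G, I) = 266 + G
√(-129505 + 9628) + J(537, 627) = √(-129505 + 9628) + (266 + 537) = √(-119877) + 803 = I*√119877 + 803 = 803 + I*√119877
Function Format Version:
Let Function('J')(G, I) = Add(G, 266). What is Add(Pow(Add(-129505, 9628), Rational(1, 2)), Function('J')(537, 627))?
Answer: Add(803, Mul(I, Pow(119877, Rational(1, 2)))) ≈ Add(803.00, Mul(346.23, I))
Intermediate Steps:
Function('J')(G, I) = Add(266, G)
Add(Pow(Add(-129505, 9628), Rational(1, 2)), Function('J')(537, 627)) = Add(Pow(Add(-129505, 9628), Rational(1, 2)), Add(266, 537)) = Add(Pow(-119877, Rational(1, 2)), 803) = Add(Mul(I, Pow(119877, Rational(1, 2))), 803) = Add(803, Mul(I, Pow(119877, Rational(1, 2))))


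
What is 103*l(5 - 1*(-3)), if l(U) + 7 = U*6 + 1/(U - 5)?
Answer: 12772/3 ≈ 4257.3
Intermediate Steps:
l(U) = -7 + 1/(-5 + U) + 6*U (l(U) = -7 + (U*6 + 1/(U - 5)) = -7 + (6*U + 1/(-5 + U)) = -7 + (1/(-5 + U) + 6*U) = -7 + 1/(-5 + U) + 6*U)
103*l(5 - 1*(-3)) = 103*((36 - 37*(5 - 1*(-3)) + 6*(5 - 1*(-3))²)/(-5 + (5 - 1*(-3)))) = 103*((36 - 37*(5 + 3) + 6*(5 + 3)²)/(-5 + (5 + 3))) = 103*((36 - 37*8 + 6*8²)/(-5 + 8)) = 103*((36 - 296 + 6*64)/3) = 103*((36 - 296 + 384)/3) = 103*((⅓)*124) = 103*(124/3) = 12772/3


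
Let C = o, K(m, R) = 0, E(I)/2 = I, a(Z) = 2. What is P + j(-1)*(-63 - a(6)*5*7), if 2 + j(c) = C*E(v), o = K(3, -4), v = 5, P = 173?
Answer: 439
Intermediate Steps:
E(I) = 2*I
o = 0
C = 0
j(c) = -2 (j(c) = -2 + 0*(2*5) = -2 + 0*10 = -2 + 0 = -2)
P + j(-1)*(-63 - a(6)*5*7) = 173 - 2*(-63 - 2*5*7) = 173 - 2*(-63 - 10*7) = 173 - 2*(-63 - 1*70) = 173 - 2*(-63 - 70) = 173 - 2*(-133) = 173 + 266 = 439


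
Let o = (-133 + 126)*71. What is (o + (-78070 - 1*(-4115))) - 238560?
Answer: -313012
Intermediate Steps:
o = -497 (o = -7*71 = -497)
(o + (-78070 - 1*(-4115))) - 238560 = (-497 + (-78070 - 1*(-4115))) - 238560 = (-497 + (-78070 + 4115)) - 238560 = (-497 - 73955) - 238560 = -74452 - 238560 = -313012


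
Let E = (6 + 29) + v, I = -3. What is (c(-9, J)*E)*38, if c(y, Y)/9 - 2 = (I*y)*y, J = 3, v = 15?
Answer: -4121100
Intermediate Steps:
c(y, Y) = 18 - 27*y**2 (c(y, Y) = 18 + 9*((-3*y)*y) = 18 + 9*(-3*y**2) = 18 - 27*y**2)
E = 50 (E = (6 + 29) + 15 = 35 + 15 = 50)
(c(-9, J)*E)*38 = ((18 - 27*(-9)**2)*50)*38 = ((18 - 27*81)*50)*38 = ((18 - 2187)*50)*38 = -2169*50*38 = -108450*38 = -4121100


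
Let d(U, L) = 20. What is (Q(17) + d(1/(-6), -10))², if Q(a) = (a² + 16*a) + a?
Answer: 357604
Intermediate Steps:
Q(a) = a² + 17*a
(Q(17) + d(1/(-6), -10))² = (17*(17 + 17) + 20)² = (17*34 + 20)² = (578 + 20)² = 598² = 357604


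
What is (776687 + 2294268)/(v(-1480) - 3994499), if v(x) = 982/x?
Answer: -2272506700/2955929751 ≈ -0.76880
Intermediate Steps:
(776687 + 2294268)/(v(-1480) - 3994499) = (776687 + 2294268)/(982/(-1480) - 3994499) = 3070955/(982*(-1/1480) - 3994499) = 3070955/(-491/740 - 3994499) = 3070955/(-2955929751/740) = 3070955*(-740/2955929751) = -2272506700/2955929751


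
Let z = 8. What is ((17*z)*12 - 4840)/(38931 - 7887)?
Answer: -802/7761 ≈ -0.10334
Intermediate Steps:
((17*z)*12 - 4840)/(38931 - 7887) = ((17*8)*12 - 4840)/(38931 - 7887) = (136*12 - 4840)/31044 = (1632 - 4840)*(1/31044) = -3208*1/31044 = -802/7761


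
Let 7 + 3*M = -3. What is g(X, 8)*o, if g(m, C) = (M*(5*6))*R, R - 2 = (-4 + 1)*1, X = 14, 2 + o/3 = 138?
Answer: 40800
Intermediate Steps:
o = 408 (o = -6 + 3*138 = -6 + 414 = 408)
M = -10/3 (M = -7/3 + (⅓)*(-3) = -7/3 - 1 = -10/3 ≈ -3.3333)
R = -1 (R = 2 + (-4 + 1)*1 = 2 - 3*1 = 2 - 3 = -1)
g(m, C) = 100 (g(m, C) = -50*6/3*(-1) = -10/3*30*(-1) = -100*(-1) = 100)
g(X, 8)*o = 100*408 = 40800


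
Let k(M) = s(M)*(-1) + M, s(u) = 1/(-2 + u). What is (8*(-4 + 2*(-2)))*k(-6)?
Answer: 376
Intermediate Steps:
k(M) = M - 1/(-2 + M) (k(M) = -1/(-2 + M) + M = M - 1/(-2 + M))
(8*(-4 + 2*(-2)))*k(-6) = (8*(-4 + 2*(-2)))*((-1 - 6*(-2 - 6))/(-2 - 6)) = (8*(-4 - 4))*((-1 - 6*(-8))/(-8)) = (8*(-8))*(-(-1 + 48)/8) = -(-8)*47 = -64*(-47/8) = 376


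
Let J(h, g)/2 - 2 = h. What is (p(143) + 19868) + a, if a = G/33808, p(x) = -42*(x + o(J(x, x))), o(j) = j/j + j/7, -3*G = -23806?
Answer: 612612863/50712 ≈ 12080.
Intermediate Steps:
G = 23806/3 (G = -⅓*(-23806) = 23806/3 ≈ 7935.3)
J(h, g) = 4 + 2*h
o(j) = 1 + j/7 (o(j) = 1 + j*(⅐) = 1 + j/7)
p(x) = -66 - 54*x (p(x) = -42*(x + (1 + (4 + 2*x)/7)) = -42*(x + (1 + (4/7 + 2*x/7))) = -42*(x + (11/7 + 2*x/7)) = -42*(11/7 + 9*x/7) = -66 - 54*x)
a = 11903/50712 (a = (23806/3)/33808 = (23806/3)*(1/33808) = 11903/50712 ≈ 0.23472)
(p(143) + 19868) + a = ((-66 - 54*143) + 19868) + 11903/50712 = ((-66 - 7722) + 19868) + 11903/50712 = (-7788 + 19868) + 11903/50712 = 12080 + 11903/50712 = 612612863/50712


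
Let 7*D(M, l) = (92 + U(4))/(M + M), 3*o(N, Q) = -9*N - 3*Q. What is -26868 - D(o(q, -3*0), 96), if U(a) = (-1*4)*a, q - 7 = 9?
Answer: -4513805/168 ≈ -26868.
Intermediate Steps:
q = 16 (q = 7 + 9 = 16)
o(N, Q) = -Q - 3*N (o(N, Q) = (-9*N - 3*Q)/3 = -Q - 3*N)
U(a) = -4*a
D(M, l) = 38/(7*M) (D(M, l) = ((92 - 4*4)/(M + M))/7 = ((92 - 16)/((2*M)))/7 = (76*(1/(2*M)))/7 = (38/M)/7 = 38/(7*M))
-26868 - D(o(q, -3*0), 96) = -26868 - 38/(7*(-(-3)*0 - 3*16)) = -26868 - 38/(7*(-1*0 - 48)) = -26868 - 38/(7*(0 - 48)) = -26868 - 38/(7*(-48)) = -26868 - 38*(-1)/(7*48) = -26868 - 1*(-19/168) = -26868 + 19/168 = -4513805/168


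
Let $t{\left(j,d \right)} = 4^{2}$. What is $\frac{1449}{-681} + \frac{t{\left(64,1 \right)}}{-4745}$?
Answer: $- \frac{2295467}{1077115} \approx -2.1311$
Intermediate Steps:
$t{\left(j,d \right)} = 16$
$\frac{1449}{-681} + \frac{t{\left(64,1 \right)}}{-4745} = \frac{1449}{-681} + \frac{16}{-4745} = 1449 \left(- \frac{1}{681}\right) + 16 \left(- \frac{1}{4745}\right) = - \frac{483}{227} - \frac{16}{4745} = - \frac{2295467}{1077115}$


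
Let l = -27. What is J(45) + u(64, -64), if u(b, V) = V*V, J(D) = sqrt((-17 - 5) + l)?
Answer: 4096 + 7*I ≈ 4096.0 + 7.0*I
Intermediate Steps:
J(D) = 7*I (J(D) = sqrt((-17 - 5) - 27) = sqrt(-22 - 27) = sqrt(-49) = 7*I)
u(b, V) = V**2
J(45) + u(64, -64) = 7*I + (-64)**2 = 7*I + 4096 = 4096 + 7*I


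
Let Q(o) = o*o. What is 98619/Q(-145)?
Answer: 98619/21025 ≈ 4.6906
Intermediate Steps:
Q(o) = o²
98619/Q(-145) = 98619/((-145)²) = 98619/21025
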